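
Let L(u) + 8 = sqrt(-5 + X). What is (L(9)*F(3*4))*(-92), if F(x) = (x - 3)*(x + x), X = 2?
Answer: 158976 - 19872*I*sqrt(3) ≈ 1.5898e+5 - 34419.0*I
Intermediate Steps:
F(x) = 2*x*(-3 + x) (F(x) = (-3 + x)*(2*x) = 2*x*(-3 + x))
L(u) = -8 + I*sqrt(3) (L(u) = -8 + sqrt(-5 + 2) = -8 + sqrt(-3) = -8 + I*sqrt(3))
(L(9)*F(3*4))*(-92) = ((-8 + I*sqrt(3))*(2*(3*4)*(-3 + 3*4)))*(-92) = ((-8 + I*sqrt(3))*(2*12*(-3 + 12)))*(-92) = ((-8 + I*sqrt(3))*(2*12*9))*(-92) = ((-8 + I*sqrt(3))*216)*(-92) = (-1728 + 216*I*sqrt(3))*(-92) = 158976 - 19872*I*sqrt(3)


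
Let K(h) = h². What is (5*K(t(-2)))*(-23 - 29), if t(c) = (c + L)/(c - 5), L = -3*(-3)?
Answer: -260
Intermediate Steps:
L = 9
t(c) = (9 + c)/(-5 + c) (t(c) = (c + 9)/(c - 5) = (9 + c)/(-5 + c))
(5*K(t(-2)))*(-23 - 29) = (5*((9 - 2)/(-5 - 2))²)*(-23 - 29) = (5*(7/(-7))²)*(-52) = (5*(-⅐*7)²)*(-52) = (5*(-1)²)*(-52) = (5*1)*(-52) = 5*(-52) = -260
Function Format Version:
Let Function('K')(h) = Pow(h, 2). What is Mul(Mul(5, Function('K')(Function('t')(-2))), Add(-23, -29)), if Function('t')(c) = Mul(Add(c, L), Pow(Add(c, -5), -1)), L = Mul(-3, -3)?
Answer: -260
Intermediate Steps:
L = 9
Function('t')(c) = Mul(Pow(Add(-5, c), -1), Add(9, c)) (Function('t')(c) = Mul(Add(c, 9), Pow(Add(c, -5), -1)) = Mul(Add(9, c), Pow(Add(-5, c), -1)) = Mul(Pow(Add(-5, c), -1), Add(9, c)))
Mul(Mul(5, Function('K')(Function('t')(-2))), Add(-23, -29)) = Mul(Mul(5, Pow(Mul(Pow(Add(-5, -2), -1), Add(9, -2)), 2)), Add(-23, -29)) = Mul(Mul(5, Pow(Mul(Pow(-7, -1), 7), 2)), -52) = Mul(Mul(5, Pow(Mul(Rational(-1, 7), 7), 2)), -52) = Mul(Mul(5, Pow(-1, 2)), -52) = Mul(Mul(5, 1), -52) = Mul(5, -52) = -260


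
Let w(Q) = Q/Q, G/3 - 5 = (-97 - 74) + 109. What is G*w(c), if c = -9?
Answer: -171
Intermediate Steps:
G = -171 (G = 15 + 3*((-97 - 74) + 109) = 15 + 3*(-171 + 109) = 15 + 3*(-62) = 15 - 186 = -171)
w(Q) = 1
G*w(c) = -171*1 = -171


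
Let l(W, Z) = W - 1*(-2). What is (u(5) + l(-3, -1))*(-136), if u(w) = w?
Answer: -544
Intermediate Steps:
l(W, Z) = 2 + W (l(W, Z) = W + 2 = 2 + W)
(u(5) + l(-3, -1))*(-136) = (5 + (2 - 3))*(-136) = (5 - 1)*(-136) = 4*(-136) = -544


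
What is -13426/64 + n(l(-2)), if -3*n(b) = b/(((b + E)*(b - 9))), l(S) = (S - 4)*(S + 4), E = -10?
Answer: -1550639/7392 ≈ -209.77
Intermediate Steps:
l(S) = (-4 + S)*(4 + S)
n(b) = -b/(3*(-10 + b)*(-9 + b)) (n(b) = -b/(3*((b - 10)*(b - 9))) = -b/(3*((-10 + b)*(-9 + b))) = -b*1/((-10 + b)*(-9 + b))/3 = -b/(3*(-10 + b)*(-9 + b)))
-13426/64 + n(l(-2)) = -13426/64 - (-16 + (-2)**2)/(270 - 57*(-16 + (-2)**2) + 3*(-16 + (-2)**2)**2) = -13426/64 - (-16 + 4)/(270 - 57*(-16 + 4) + 3*(-16 + 4)**2) = -98*137/64 - 1*(-12)/(270 - 57*(-12) + 3*(-12)**2) = -6713/32 - 1*(-12)/(270 + 684 + 3*144) = -6713/32 - 1*(-12)/(270 + 684 + 432) = -6713/32 - 1*(-12)/1386 = -6713/32 - 1*(-12)*1/1386 = -6713/32 + 2/231 = -1550639/7392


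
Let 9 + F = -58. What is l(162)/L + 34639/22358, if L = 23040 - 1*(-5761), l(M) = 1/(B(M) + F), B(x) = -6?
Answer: 72827539889/47007091334 ≈ 1.5493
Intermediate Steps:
F = -67 (F = -9 - 58 = -67)
l(M) = -1/73 (l(M) = 1/(-6 - 67) = 1/(-73) = -1/73)
L = 28801 (L = 23040 + 5761 = 28801)
l(162)/L + 34639/22358 = -1/73/28801 + 34639/22358 = -1/73*1/28801 + 34639*(1/22358) = -1/2102473 + 34639/22358 = 72827539889/47007091334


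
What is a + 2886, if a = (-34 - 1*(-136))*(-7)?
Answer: 2172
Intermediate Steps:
a = -714 (a = (-34 + 136)*(-7) = 102*(-7) = -714)
a + 2886 = -714 + 2886 = 2172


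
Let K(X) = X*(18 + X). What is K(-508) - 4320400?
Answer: -4071480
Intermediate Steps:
K(-508) - 4320400 = -508*(18 - 508) - 4320400 = -508*(-490) - 4320400 = 248920 - 4320400 = -4071480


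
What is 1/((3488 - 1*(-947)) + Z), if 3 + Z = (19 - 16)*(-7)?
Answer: 1/4411 ≈ 0.00022671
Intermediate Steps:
Z = -24 (Z = -3 + (19 - 16)*(-7) = -3 + 3*(-7) = -3 - 21 = -24)
1/((3488 - 1*(-947)) + Z) = 1/((3488 - 1*(-947)) - 24) = 1/((3488 + 947) - 24) = 1/(4435 - 24) = 1/4411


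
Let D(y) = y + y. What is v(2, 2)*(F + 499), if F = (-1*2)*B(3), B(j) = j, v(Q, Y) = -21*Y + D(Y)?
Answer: -18734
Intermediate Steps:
D(y) = 2*y
v(Q, Y) = -19*Y (v(Q, Y) = -21*Y + 2*Y = -19*Y)
F = -6 (F = -1*2*3 = -2*3 = -6)
v(2, 2)*(F + 499) = (-19*2)*(-6 + 499) = -38*493 = -18734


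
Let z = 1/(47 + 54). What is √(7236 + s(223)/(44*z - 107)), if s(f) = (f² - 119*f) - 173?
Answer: √813210831687/10763 ≈ 83.785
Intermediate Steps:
z = 1/101 ≈ 0.0099010
s(f) = -173 + f² - 119*f
√(7236 + s(223)/(44*z - 107)) = √(7236 + (-173 + 223² - 119*223)/(44*(1/101) - 107)) = √(7236 + (-173 + 49729 - 26537)/(44/101 - 107)) = √(7236 + 23019/(-10763/101)) = √(7236 + 23019*(-101/10763)) = √(7236 - 2324919/10763) = √(75556149/10763) = √813210831687/10763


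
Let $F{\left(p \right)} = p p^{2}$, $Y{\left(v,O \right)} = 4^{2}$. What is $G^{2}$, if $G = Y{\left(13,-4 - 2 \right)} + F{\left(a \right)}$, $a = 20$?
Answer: $64256256$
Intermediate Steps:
$Y{\left(v,O \right)} = 16$
$F{\left(p \right)} = p^{3}$
$G = 8016$ ($G = 16 + 20^{3} = 16 + 8000 = 8016$)
$G^{2} = 8016^{2} = 64256256$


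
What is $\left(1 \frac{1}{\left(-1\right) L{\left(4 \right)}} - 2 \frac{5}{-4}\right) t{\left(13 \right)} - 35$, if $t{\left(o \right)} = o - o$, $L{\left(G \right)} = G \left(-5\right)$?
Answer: $-35$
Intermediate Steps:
$L{\left(G \right)} = - 5 G$
$t{\left(o \right)} = 0$
$\left(1 \frac{1}{\left(-1\right) L{\left(4 \right)}} - 2 \frac{5}{-4}\right) t{\left(13 \right)} - 35 = \left(1 \frac{1}{\left(-1\right) \left(\left(-5\right) 4\right)} - 2 \frac{5}{-4}\right) 0 - 35 = \left(1 \frac{1}{\left(-1\right) \left(-20\right)} - 2 \cdot 5 \left(- \frac{1}{4}\right)\right) 0 - 35 = \left(1 \cdot \frac{1}{20} - - \frac{5}{2}\right) 0 - 35 = \left(1 \cdot \frac{1}{20} + \frac{5}{2}\right) 0 - 35 = \left(\frac{1}{20} + \frac{5}{2}\right) 0 - 35 = \frac{51}{20} \cdot 0 - 35 = 0 - 35 = -35$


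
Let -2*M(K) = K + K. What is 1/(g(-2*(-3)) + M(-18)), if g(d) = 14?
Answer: 1/32 ≈ 0.031250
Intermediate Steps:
M(K) = -K (M(K) = -(K + K)/2 = -K)
1/(g(-2*(-3)) + M(-18)) = 1/(14 - 1*(-18)) = 1/(14 + 18) = 1/32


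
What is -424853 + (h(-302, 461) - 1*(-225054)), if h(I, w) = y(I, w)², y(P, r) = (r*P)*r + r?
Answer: 4119185485736362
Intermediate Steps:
y(P, r) = r + P*r² (y(P, r) = (P*r)*r + r = P*r² + r = r + P*r²)
h(I, w) = w²*(1 + I*w)² (h(I, w) = (w*(1 + I*w))² = w²*(1 + I*w)²)
-424853 + (h(-302, 461) - 1*(-225054)) = -424853 + (461²*(1 - 302*461)² - 1*(-225054)) = -424853 + (212521*(1 - 139222)² + 225054) = -424853 + (212521*(-139221)² + 225054) = -424853 + (212521*19382486841 + 225054) = -424853 + (4119185485936161 + 225054) = -424853 + 4119185486161215 = 4119185485736362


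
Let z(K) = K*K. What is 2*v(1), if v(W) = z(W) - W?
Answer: 0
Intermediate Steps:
z(K) = K²
v(W) = W² - W
2*v(1) = 2*(1*(-1 + 1)) = 2*(1*0) = 2*0 = 0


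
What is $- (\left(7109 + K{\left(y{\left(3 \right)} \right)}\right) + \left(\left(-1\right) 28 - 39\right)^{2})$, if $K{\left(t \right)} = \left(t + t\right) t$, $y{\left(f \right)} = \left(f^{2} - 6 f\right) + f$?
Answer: $-11670$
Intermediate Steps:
$y{\left(f \right)} = f^{2} - 5 f$
$K{\left(t \right)} = 2 t^{2}$ ($K{\left(t \right)} = 2 t t = 2 t^{2}$)
$- (\left(7109 + K{\left(y{\left(3 \right)} \right)}\right) + \left(\left(-1\right) 28 - 39\right)^{2}) = - (\left(7109 + 2 \left(3 \left(-5 + 3\right)\right)^{2}\right) + \left(\left(-1\right) 28 - 39\right)^{2}) = - (\left(7109 + 2 \left(3 \left(-2\right)\right)^{2}\right) + \left(-28 - 39\right)^{2}) = - (\left(7109 + 2 \left(-6\right)^{2}\right) + \left(-67\right)^{2}) = - (\left(7109 + 2 \cdot 36\right) + 4489) = - (\left(7109 + 72\right) + 4489) = - (7181 + 4489) = \left(-1\right) 11670 = -11670$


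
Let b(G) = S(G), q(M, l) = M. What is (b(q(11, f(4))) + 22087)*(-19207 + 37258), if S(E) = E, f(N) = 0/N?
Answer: 398890998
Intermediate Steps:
f(N) = 0
b(G) = G
(b(q(11, f(4))) + 22087)*(-19207 + 37258) = (11 + 22087)*(-19207 + 37258) = 22098*18051 = 398890998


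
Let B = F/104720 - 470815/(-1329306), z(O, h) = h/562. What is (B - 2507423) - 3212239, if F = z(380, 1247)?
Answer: -20339420336139878359/3556053066720 ≈ -5.7197e+6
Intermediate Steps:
z(O, h) = h/562 (z(O, h) = h*(1/562) = h/562)
F = 1247/562 (F = (1/562)*1247 = 1247/562 ≈ 2.2189)
B = 1259561970281/3556053066720 (B = (1247/562)/104720 - 470815/(-1329306) = (1247/562)*(1/104720) - 470815*(-1/1329306) = 1247/58852640 + 470815/1329306 = 1259561970281/3556053066720 ≈ 0.35420)
(B - 2507423) - 3212239 = (1259561970281/3556053066720 - 2507423) - 3212239 = -8916527989152292279/3556053066720 - 3212239 = -20339420336139878359/3556053066720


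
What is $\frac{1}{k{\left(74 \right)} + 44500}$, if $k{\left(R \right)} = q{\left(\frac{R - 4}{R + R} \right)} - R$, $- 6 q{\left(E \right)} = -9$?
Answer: $\frac{2}{88855} \approx 2.2509 \cdot 10^{-5}$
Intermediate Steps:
$q{\left(E \right)} = \frac{3}{2}$ ($q{\left(E \right)} = \left(- \frac{1}{6}\right) \left(-9\right) = \frac{3}{2}$)
$k{\left(R \right)} = \frac{3}{2} - R$
$\frac{1}{k{\left(74 \right)} + 44500} = \frac{1}{\left(\frac{3}{2} - 74\right) + 44500} = \frac{1}{- \frac{145}{2} + 44500} = \frac{1}{\frac{88855}{2}} = \frac{2}{88855}$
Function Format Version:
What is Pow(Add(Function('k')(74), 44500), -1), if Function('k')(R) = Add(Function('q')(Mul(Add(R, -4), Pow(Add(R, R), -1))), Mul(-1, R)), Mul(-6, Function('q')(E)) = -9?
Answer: Rational(2, 88855) ≈ 2.2509e-5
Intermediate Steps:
Function('q')(E) = Rational(3, 2) (Function('q')(E) = Mul(Rational(-1, 6), -9) = Rational(3, 2))
Function('k')(R) = Add(Rational(3, 2), Mul(-1, R))
Pow(Add(Function('k')(74), 44500), -1) = Pow(Add(Add(Rational(3, 2), Mul(-1, 74)), 44500), -1) = Pow(Add(Add(Rational(3, 2), -74), 44500), -1) = Pow(Add(Rational(-145, 2), 44500), -1) = Pow(Rational(88855, 2), -1) = Rational(2, 88855)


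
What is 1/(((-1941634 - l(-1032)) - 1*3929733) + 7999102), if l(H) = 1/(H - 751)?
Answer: 1783/3793751506 ≈ 4.6998e-7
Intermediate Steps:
l(H) = 1/(-751 + H)
1/(((-1941634 - l(-1032)) - 1*3929733) + 7999102) = 1/(((-1941634 - 1/(-751 - 1032)) - 1*3929733) + 7999102) = 1/(((-1941634 - 1/(-1783)) - 3929733) + 7999102) = 1/(((-1941634 - 1*(-1/1783)) - 3929733) + 7999102) = 1/(((-1941634 + 1/1783) - 3929733) + 7999102) = 1/((-3461933421/1783 - 3929733) + 7999102) = 1/(-10468647360/1783 + 7999102) = 1/(3793751506/1783) = 1783/3793751506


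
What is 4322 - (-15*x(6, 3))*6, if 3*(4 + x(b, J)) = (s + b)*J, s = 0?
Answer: 4502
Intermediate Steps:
x(b, J) = -4 + J*b/3 (x(b, J) = -4 + ((0 + b)*J)/3 = -4 + (b*J)/3 = -4 + (J*b)/3 = -4 + J*b/3)
4322 - (-15*x(6, 3))*6 = 4322 - (-15*(-4 + (⅓)*3*6))*6 = 4322 - (-15*(-4 + 6))*6 = 4322 - (-15*2)*6 = 4322 - (-30)*6 = 4322 - 1*(-180) = 4322 + 180 = 4502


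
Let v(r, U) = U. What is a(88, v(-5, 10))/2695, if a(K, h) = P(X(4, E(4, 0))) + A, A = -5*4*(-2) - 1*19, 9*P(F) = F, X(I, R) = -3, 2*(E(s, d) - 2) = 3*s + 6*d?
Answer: 62/8085 ≈ 0.0076685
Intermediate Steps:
E(s, d) = 2 + 3*d + 3*s/2 (E(s, d) = 2 + (3*s + 6*d)/2 = 2 + (3*d + 3*s/2) = 2 + 3*d + 3*s/2)
P(F) = F/9
A = 21 (A = -20*(-2) - 19 = 40 - 19 = 21)
a(K, h) = 62/3 (a(K, h) = (⅑)*(-3) + 21 = -⅓ + 21 = 62/3)
a(88, v(-5, 10))/2695 = (62/3)/2695 = (62/3)*(1/2695) = 62/8085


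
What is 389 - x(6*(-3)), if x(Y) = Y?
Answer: 407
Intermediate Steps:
389 - x(6*(-3)) = 389 - 6*(-3) = 389 - 1*(-18) = 389 + 18 = 407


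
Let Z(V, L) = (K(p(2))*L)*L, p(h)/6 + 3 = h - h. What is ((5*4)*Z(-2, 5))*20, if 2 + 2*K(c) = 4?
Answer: 10000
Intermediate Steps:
p(h) = -18 (p(h) = -18 + 6*(h - h) = -18 + 6*0 = -18 + 0 = -18)
K(c) = 1 (K(c) = -1 + (1/2)*4 = -1 + 2 = 1)
Z(V, L) = L**2 (Z(V, L) = (1*L)*L = L*L = L**2)
((5*4)*Z(-2, 5))*20 = ((5*4)*5**2)*20 = (20*25)*20 = 500*20 = 10000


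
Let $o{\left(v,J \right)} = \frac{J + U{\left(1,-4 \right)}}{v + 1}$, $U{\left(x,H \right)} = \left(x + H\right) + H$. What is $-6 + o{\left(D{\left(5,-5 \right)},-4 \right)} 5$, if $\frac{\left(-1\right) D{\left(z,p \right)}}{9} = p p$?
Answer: $- \frac{1289}{224} \approx -5.7545$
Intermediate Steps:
$U{\left(x,H \right)} = x + 2 H$ ($U{\left(x,H \right)} = \left(H + x\right) + H = x + 2 H$)
$D{\left(z,p \right)} = - 9 p^{2}$ ($D{\left(z,p \right)} = - 9 p p = - 9 p^{2}$)
$o{\left(v,J \right)} = \frac{-7 + J}{1 + v}$ ($o{\left(v,J \right)} = \frac{J + \left(1 + 2 \left(-4\right)\right)}{v + 1} = \frac{J + \left(1 - 8\right)}{1 + v} = \frac{J - 7}{1 + v} = \frac{-7 + J}{1 + v}$)
$-6 + o{\left(D{\left(5,-5 \right)},-4 \right)} 5 = -6 + \frac{-7 - 4}{1 - 9 \left(-5\right)^{2}} \cdot 5 = -6 + \frac{1}{1 - 225} \left(-11\right) 5 = -6 + \frac{1}{-224} \left(-11\right) 5 = -6 + \left(- \frac{1}{224}\right) \left(-11\right) 5 = -6 + \frac{11}{224} \cdot 5 = -6 + \frac{55}{224} = - \frac{1289}{224}$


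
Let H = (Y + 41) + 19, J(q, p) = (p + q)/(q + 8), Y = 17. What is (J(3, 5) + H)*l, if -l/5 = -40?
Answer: 171000/11 ≈ 15545.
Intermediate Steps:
l = 200 (l = -5*(-40) = 200)
J(q, p) = (p + q)/(8 + q)
H = 77 (H = (17 + 41) + 19 = 58 + 19 = 77)
(J(3, 5) + H)*l = ((5 + 3)/(8 + 3) + 77)*200 = (8/11 + 77)*200 = (855/11)*200 = 171000/11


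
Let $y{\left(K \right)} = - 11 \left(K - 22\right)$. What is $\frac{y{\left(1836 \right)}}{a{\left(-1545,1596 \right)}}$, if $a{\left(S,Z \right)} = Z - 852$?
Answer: $- \frac{9977}{372} \approx -26.82$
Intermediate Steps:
$a{\left(S,Z \right)} = -852 + Z$ ($a{\left(S,Z \right)} = Z - 852 = -852 + Z$)
$y{\left(K \right)} = 242 - 11 K$ ($y{\left(K \right)} = - 11 \left(-22 + K\right) = 242 - 11 K$)
$\frac{y{\left(1836 \right)}}{a{\left(-1545,1596 \right)}} = \frac{242 - 20196}{-852 + 1596} = \frac{242 - 20196}{744} = \left(-19954\right) \frac{1}{744} = - \frac{9977}{372}$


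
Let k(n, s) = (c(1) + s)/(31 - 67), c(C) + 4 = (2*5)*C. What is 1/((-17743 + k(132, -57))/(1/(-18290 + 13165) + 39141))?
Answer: -2407171488/1091107375 ≈ -2.2062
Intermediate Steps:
c(C) = -4 + 10*C (c(C) = -4 + (2*5)*C = -4 + 10*C)
k(n, s) = -⅙ - s/36 (k(n, s) = ((-4 + 10*1) + s)/(31 - 67) = ((-4 + 10) + s)/(-36) = (6 + s)*(-1/36) = -⅙ - s/36)
1/((-17743 + k(132, -57))/(1/(-18290 + 13165) + 39141)) = 1/((-17743 + (-⅙ - 1/36*(-57)))/(1/(-18290 + 13165) + 39141)) = 1/((-17743 + (-⅙ + 19/12))/(1/(-5125) + 39141)) = 1/((-17743 + 17/12)/(-1/5125 + 39141)) = 1/(-212899/(12*200597624/5125)) = 1/(-212899/12*5125/200597624) = 1/(-1091107375/2407171488) = -2407171488/1091107375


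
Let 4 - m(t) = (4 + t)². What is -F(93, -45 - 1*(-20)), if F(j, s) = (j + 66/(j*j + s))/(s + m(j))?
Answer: 36459/3696560 ≈ 0.0098630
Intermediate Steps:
m(t) = 4 - (4 + t)²
F(j, s) = (j + 66/(s + j²))/(4 + s - (4 + j)²) (F(j, s) = (j + 66/(j*j + s))/(s + (4 - (4 + j)²)) = (j + 66/(j² + s))/(4 + s - (4 + j)²) = (j + 66/(s + j²))/(4 + s - (4 + j)²))
-F(93, -45 - 1*(-20)) = -(66 + 93³ + 93*(-45 - 1*(-20)))/((-45 - 1*(-20))² - 1*93⁴ - 12*(-45 - 1*(-20)) - 12*93² - 8*93³ - 8*93*(-45 - 1*(-20))) = -(66 + 804357 + 93*(-45 + 20))/((-45 + 20)² - 1*74805201 - 12*(-45 + 20) - 12*8649 - 8*804357 - 8*93*(-45 + 20)) = -(66 + 804357 + 93*(-25))/((-25)² - 74805201 - 12*(-25) - 103788 - 6434856 - 8*93*(-25)) = -(66 + 804357 - 2325)/(625 - 74805201 + 300 - 103788 - 6434856 + 18600) = -802098/(-81324320) = -(-1)*802098/81324320 = -1*(-36459/3696560) = 36459/3696560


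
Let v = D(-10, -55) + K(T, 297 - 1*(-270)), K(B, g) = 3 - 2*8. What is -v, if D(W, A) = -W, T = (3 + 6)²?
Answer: 3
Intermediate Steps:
T = 81 (T = 9² = 81)
K(B, g) = -13 (K(B, g) = 3 - 16 = -13)
v = -3 (v = -1*(-10) - 13 = 10 - 13 = -3)
-v = -1*(-3) = 3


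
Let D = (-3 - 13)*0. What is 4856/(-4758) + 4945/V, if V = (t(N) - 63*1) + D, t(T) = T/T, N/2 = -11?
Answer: -11914691/147498 ≈ -80.779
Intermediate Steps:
N = -22 (N = 2*(-11) = -22)
D = 0 (D = -16*0 = 0)
t(T) = 1
V = -62 (V = (1 - 63*1) + 0 = (1 - 63) + 0 = -62 + 0 = -62)
4856/(-4758) + 4945/V = 4856/(-4758) + 4945/(-62) = 4856*(-1/4758) + 4945*(-1/62) = -2428/2379 - 4945/62 = -11914691/147498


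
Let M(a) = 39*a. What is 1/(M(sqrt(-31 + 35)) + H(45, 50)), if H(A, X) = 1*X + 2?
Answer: 1/130 ≈ 0.0076923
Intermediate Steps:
H(A, X) = 2 + X (H(A, X) = X + 2 = 2 + X)
1/(M(sqrt(-31 + 35)) + H(45, 50)) = 1/(39*sqrt(-31 + 35) + (2 + 50)) = 1/(39*sqrt(4) + 52) = 1/(39*2 + 52) = 1/(78 + 52) = 1/130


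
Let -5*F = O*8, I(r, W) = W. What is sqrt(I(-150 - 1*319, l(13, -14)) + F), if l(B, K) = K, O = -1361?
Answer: 3*sqrt(6010)/5 ≈ 46.515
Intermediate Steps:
F = 10888/5 (F = -(-1361)*8/5 = -1/5*(-10888) = 10888/5 ≈ 2177.6)
sqrt(I(-150 - 1*319, l(13, -14)) + F) = sqrt(-14 + 10888/5) = sqrt(10818/5) = 3*sqrt(6010)/5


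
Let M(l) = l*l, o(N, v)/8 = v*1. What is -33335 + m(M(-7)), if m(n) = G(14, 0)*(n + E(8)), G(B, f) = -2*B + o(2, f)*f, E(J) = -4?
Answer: -34595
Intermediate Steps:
o(N, v) = 8*v (o(N, v) = 8*(v*1) = 8*v)
G(B, f) = -2*B + 8*f² (G(B, f) = -2*B + (8*f)*f = -2*B + 8*f²)
M(l) = l²
m(n) = 112 - 28*n (m(n) = (-2*14 + 8*0²)*(n - 4) = (-28 + 8*0)*(-4 + n) = (-28 + 0)*(-4 + n) = -28*(-4 + n) = 112 - 28*n)
-33335 + m(M(-7)) = -33335 + (112 - 28*(-7)²) = -33335 + (112 - 28*49) = -33335 + (112 - 1372) = -33335 - 1260 = -34595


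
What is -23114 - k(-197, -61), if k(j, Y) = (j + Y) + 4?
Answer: -22860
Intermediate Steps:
k(j, Y) = 4 + Y + j (k(j, Y) = (Y + j) + 4 = 4 + Y + j)
-23114 - k(-197, -61) = -23114 - (4 - 61 - 197) = -23114 - 1*(-254) = -23114 + 254 = -22860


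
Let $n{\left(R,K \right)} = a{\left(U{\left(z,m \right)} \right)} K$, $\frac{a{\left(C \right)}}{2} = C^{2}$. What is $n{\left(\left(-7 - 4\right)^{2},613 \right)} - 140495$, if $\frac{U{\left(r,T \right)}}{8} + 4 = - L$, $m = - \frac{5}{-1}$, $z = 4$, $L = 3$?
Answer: $3704241$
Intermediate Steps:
$m = 5$ ($m = \left(-5\right) \left(-1\right) = 5$)
$U{\left(r,T \right)} = -56$ ($U{\left(r,T \right)} = -32 + 8 \left(\left(-1\right) 3\right) = -32 + 8 \left(-3\right) = -32 - 24 = -56$)
$a{\left(C \right)} = 2 C^{2}$
$n{\left(R,K \right)} = 6272 K$ ($n{\left(R,K \right)} = 2 \left(-56\right)^{2} K = 2 \cdot 3136 K = 6272 K$)
$n{\left(\left(-7 - 4\right)^{2},613 \right)} - 140495 = 6272 \cdot 613 - 140495 = 3844736 - 140495 = 3704241$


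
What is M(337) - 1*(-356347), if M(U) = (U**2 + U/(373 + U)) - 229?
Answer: 333478107/710 ≈ 4.6969e+5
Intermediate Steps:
M(U) = -229 + U**2 + U/(373 + U) (M(U) = (U**2 + U/(373 + U)) - 229 = -229 + U**2 + U/(373 + U))
M(337) - 1*(-356347) = (-85417 + 337**3 - 228*337 + 373*337**2)/(373 + 337) - 1*(-356347) = (-85417 + 38272753 - 76836 + 373*113569)/710 + 356347 = (-85417 + 38272753 - 76836 + 42361237)/710 + 356347 = (1/710)*80471737 + 356347 = 80471737/710 + 356347 = 333478107/710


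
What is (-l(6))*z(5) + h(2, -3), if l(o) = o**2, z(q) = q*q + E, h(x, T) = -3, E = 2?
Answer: -975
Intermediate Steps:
z(q) = 2 + q**2 (z(q) = q*q + 2 = q**2 + 2 = 2 + q**2)
(-l(6))*z(5) + h(2, -3) = (-1*6**2)*(2 + 5**2) - 3 = (-1*36)*(2 + 25) - 3 = -36*27 - 3 = -972 - 3 = -975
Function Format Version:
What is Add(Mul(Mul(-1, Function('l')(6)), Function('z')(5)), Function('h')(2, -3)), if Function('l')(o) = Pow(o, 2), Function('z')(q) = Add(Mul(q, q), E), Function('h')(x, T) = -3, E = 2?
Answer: -975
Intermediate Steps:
Function('z')(q) = Add(2, Pow(q, 2)) (Function('z')(q) = Add(Mul(q, q), 2) = Add(Pow(q, 2), 2) = Add(2, Pow(q, 2)))
Add(Mul(Mul(-1, Function('l')(6)), Function('z')(5)), Function('h')(2, -3)) = Add(Mul(Mul(-1, Pow(6, 2)), Add(2, Pow(5, 2))), -3) = Add(Mul(Mul(-1, 36), Add(2, 25)), -3) = Add(Mul(-36, 27), -3) = Add(-972, -3) = -975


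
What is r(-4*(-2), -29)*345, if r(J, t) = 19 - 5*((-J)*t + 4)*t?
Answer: 11812455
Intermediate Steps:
r(J, t) = 19 - t*(20 - 5*J*t) (r(J, t) = 19 - 5*(-J*t + 4)*t = 19 - 5*(4 - J*t)*t = 19 - (20 - 5*J*t)*t = 19 - t*(20 - 5*J*t))
r(-4*(-2), -29)*345 = (19 - 20*(-29) + 5*(-4*(-2))*(-29)**2)*345 = (19 + 580 + 5*8*841)*345 = (19 + 580 + 33640)*345 = 34239*345 = 11812455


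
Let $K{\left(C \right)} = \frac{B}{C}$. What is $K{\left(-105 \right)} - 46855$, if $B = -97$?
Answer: $- \frac{4919678}{105} \approx -46854.0$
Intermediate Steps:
$K{\left(C \right)} = - \frac{97}{C}$
$K{\left(-105 \right)} - 46855 = - \frac{97}{-105} - 46855 = \left(-97\right) \left(- \frac{1}{105}\right) - 46855 = \frac{97}{105} - 46855 = - \frac{4919678}{105}$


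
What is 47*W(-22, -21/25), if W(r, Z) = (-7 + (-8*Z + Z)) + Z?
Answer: -2303/25 ≈ -92.120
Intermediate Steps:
W(r, Z) = -7 - 6*Z (W(r, Z) = (-7 - 7*Z) + Z = -7 - 6*Z)
47*W(-22, -21/25) = 47*(-7 - (-126)/25) = 47*(-7 - 6*(-21/25)) = 47*(-7 + 126/25) = 47*(-49/25) = -2303/25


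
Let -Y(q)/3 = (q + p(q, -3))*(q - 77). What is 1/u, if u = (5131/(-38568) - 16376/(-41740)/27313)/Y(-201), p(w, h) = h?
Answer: 1870187692617541440/1462234338913 ≈ 1.2790e+6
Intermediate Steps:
Y(q) = -3*(-77 + q)*(-3 + q) (Y(q) = -3*(q - 3)*(q - 77) = -3*(-3 + q)*(-77 + q) = -3*(-77 + q)*(-3 + q))
u = 1462234338913/1870187692617541440 (u = (5131/(-38568) - 16376/(-41740)/27313)/(-693 - 3*(-201)² + 240*(-201)) = (5131*(-1/38568) - 16376*(-1/41740)*(1/27313))/(-693 - 3*40401 - 48240) = (-5131/38568 + (4094/10435)*(1/27313))/(-693 - 121203 - 48240) = (-5131/38568 + 4094/285011155)/(-170136) = -1462234338913/10992310226040*(-1/170136) = 1462234338913/1870187692617541440 ≈ 7.8187e-7)
1/u = 1/(1462234338913/1870187692617541440) = 1870187692617541440/1462234338913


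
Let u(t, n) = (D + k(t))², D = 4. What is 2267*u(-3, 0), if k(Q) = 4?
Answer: 145088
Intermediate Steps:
u(t, n) = 64 (u(t, n) = (4 + 4)² = 8² = 64)
2267*u(-3, 0) = 2267*64 = 145088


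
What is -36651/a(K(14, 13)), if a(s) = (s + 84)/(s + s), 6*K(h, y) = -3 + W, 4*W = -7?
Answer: 1392738/1997 ≈ 697.42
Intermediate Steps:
W = -7/4 (W = (¼)*(-7) = -7/4 ≈ -1.7500)
K(h, y) = -19/24 (K(h, y) = (-3 - 7/4)/6 = (⅙)*(-19/4) = -19/24)
a(s) = (84 + s)/(2*s) (a(s) = (84 + s)/((2*s)) = (84 + s)*(1/(2*s)) = (84 + s)/(2*s))
-36651/a(K(14, 13)) = -36651*(-19/(12*(84 - 19/24))) = -36651/((½)*(-24/19)*(1997/24)) = -36651/(-1997/38) = -36651*(-38/1997) = 1392738/1997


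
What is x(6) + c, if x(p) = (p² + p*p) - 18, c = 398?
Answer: 452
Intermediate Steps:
x(p) = -18 + 2*p² (x(p) = (p² + p²) - 18 = 2*p² - 18 = -18 + 2*p²)
x(6) + c = (-18 + 2*6²) + 398 = (-18 + 2*36) + 398 = (-18 + 72) + 398 = 54 + 398 = 452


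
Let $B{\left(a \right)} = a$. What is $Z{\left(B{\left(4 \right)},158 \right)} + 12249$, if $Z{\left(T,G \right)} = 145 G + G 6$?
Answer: $36107$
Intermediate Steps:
$Z{\left(T,G \right)} = 151 G$ ($Z{\left(T,G \right)} = 145 G + 6 G = 151 G$)
$Z{\left(B{\left(4 \right)},158 \right)} + 12249 = 151 \cdot 158 + 12249 = 23858 + 12249 = 36107$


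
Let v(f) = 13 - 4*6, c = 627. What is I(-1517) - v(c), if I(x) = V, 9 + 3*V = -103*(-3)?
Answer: 111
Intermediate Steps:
V = 100 (V = -3 + (-103*(-3))/3 = -3 + (⅓)*309 = -3 + 103 = 100)
I(x) = 100
v(f) = -11 (v(f) = 13 - 24 = -11)
I(-1517) - v(c) = 100 - 1*(-11) = 100 + 11 = 111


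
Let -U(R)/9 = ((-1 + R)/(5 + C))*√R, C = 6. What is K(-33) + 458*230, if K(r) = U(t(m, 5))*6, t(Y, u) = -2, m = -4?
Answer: 105340 + 162*I*√2/11 ≈ 1.0534e+5 + 20.828*I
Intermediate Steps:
U(R) = -9*√R*(-1/11 + R/11) (U(R) = -9*(-1 + R)/(5 + 6)*√R = -9*(-1 + R)/11*√R = -9*(-1 + R)*(1/11)*√R = -9*(-1/11 + R/11)*√R = -9*√R*(-1/11 + R/11))
K(r) = 162*I*√2/11 (K(r) = (9*√(-2)*(1 - 1*(-2))/11)*6 = (9*(I*√2)*(1 + 2)/11)*6 = ((9/11)*(I*√2)*3)*6 = (27*I*√2/11)*6 = 162*I*√2/11)
K(-33) + 458*230 = 162*I*√2/11 + 458*230 = 162*I*√2/11 + 105340 = 105340 + 162*I*√2/11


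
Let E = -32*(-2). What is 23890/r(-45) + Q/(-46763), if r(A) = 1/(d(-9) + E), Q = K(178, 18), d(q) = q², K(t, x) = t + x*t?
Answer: 161989366768/46763 ≈ 3.4640e+6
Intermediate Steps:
K(t, x) = t + t*x
E = 64
Q = 3382 (Q = 178*(1 + 18) = 178*19 = 3382)
r(A) = 1/145 (r(A) = 1/((-9)² + 64) = 1/(81 + 64) = 1/145)
23890/r(-45) + Q/(-46763) = 23890/(1/145) + 3382/(-46763) = 23890*145 + 3382*(-1/46763) = 3464050 - 3382/46763 = 161989366768/46763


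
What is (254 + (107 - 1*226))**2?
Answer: 18225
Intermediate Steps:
(254 + (107 - 1*226))**2 = (254 + (107 - 226))**2 = (254 - 119)**2 = 135**2 = 18225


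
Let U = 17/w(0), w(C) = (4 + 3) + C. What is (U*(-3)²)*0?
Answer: 0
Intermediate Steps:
w(C) = 7 + C
U = 17/7 (U = 17/(7 + 0) = 17/7 ≈ 2.4286)
(U*(-3)²)*0 = ((17/7)*(-3)²)*0 = ((17/7)*9)*0 = (153/7)*0 = 0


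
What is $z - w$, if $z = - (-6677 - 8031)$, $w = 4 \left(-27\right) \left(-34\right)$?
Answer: $11036$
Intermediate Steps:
$w = 3672$ ($w = \left(-108\right) \left(-34\right) = 3672$)
$z = 14708$ ($z = - (-6677 - 8031) = \left(-1\right) \left(-14708\right) = 14708$)
$z - w = 14708 - 3672 = 11036$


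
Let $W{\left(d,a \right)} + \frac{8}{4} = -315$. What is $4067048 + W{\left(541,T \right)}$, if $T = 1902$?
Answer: $4066731$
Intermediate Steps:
$W{\left(d,a \right)} = -317$ ($W{\left(d,a \right)} = -2 - 315 = -317$)
$4067048 + W{\left(541,T \right)} = 4067048 - 317 = 4066731$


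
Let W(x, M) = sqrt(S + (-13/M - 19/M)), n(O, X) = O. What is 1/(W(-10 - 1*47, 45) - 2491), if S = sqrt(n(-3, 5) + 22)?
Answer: -1/(2491 - sqrt(-32/45 + sqrt(19))) ≈ -0.00040175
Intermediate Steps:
S = sqrt(19) (S = sqrt(-3 + 22) = sqrt(19) ≈ 4.3589)
W(x, M) = sqrt(sqrt(19) - 32/M) (W(x, M) = sqrt(sqrt(19) + (-13/M - 19/M)) = sqrt(sqrt(19) - 32/M))
1/(W(-10 - 1*47, 45) - 2491) = 1/(sqrt(sqrt(19) - 32/45) - 2491) = 1/(sqrt(-32/45 + sqrt(19)) - 2491) = 1/(-2491 + sqrt(-32/45 + sqrt(19)))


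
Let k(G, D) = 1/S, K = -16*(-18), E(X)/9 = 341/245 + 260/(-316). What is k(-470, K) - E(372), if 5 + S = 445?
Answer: -8719217/1703240 ≈ -5.1192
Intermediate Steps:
S = 440 (S = -5 + 445 = 440)
E(X) = 99126/19355 (E(X) = 9*(341/245 + 260/(-316)) = 9*(341*(1/245) + 260*(-1/316)) = 9*(341/245 - 65/79) = 9*(11014/19355) = 99126/19355)
K = 288
k(G, D) = 1/440
k(-470, K) - E(372) = 1/440 - 1*99126/19355 = 1/440 - 99126/19355 = -8719217/1703240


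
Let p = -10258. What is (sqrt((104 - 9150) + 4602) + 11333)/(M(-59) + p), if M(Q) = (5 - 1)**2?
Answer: -11333/10242 - I*sqrt(1111)/5121 ≈ -1.1065 - 0.0065088*I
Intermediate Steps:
M(Q) = 16 (M(Q) = 4**2 = 16)
(sqrt((104 - 9150) + 4602) + 11333)/(M(-59) + p) = (sqrt((104 - 9150) + 4602) + 11333)/(16 - 10258) = (sqrt(-9046 + 4602) + 11333)/(-10242) = (sqrt(-4444) + 11333)*(-1/10242) = (2*I*sqrt(1111) + 11333)*(-1/10242) = (11333 + 2*I*sqrt(1111))*(-1/10242) = -11333/10242 - I*sqrt(1111)/5121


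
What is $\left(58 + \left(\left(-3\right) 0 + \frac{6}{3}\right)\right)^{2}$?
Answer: $3600$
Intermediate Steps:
$\left(58 + \left(\left(-3\right) 0 + \frac{6}{3}\right)\right)^{2} = \left(58 + \left(0 + 6 \cdot \frac{1}{3}\right)\right)^{2} = \left(58 + \left(0 + 2\right)\right)^{2} = \left(58 + 2\right)^{2} = 60^{2} = 3600$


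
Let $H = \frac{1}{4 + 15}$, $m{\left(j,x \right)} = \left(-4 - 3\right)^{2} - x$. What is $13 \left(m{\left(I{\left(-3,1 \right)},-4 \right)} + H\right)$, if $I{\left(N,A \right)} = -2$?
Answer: $\frac{13104}{19} \approx 689.68$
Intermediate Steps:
$m{\left(j,x \right)} = 49 - x$ ($m{\left(j,x \right)} = \left(-7\right)^{2} - x = 49 - x$)
$H = \frac{1}{19} \approx 0.052632$
$13 \left(m{\left(I{\left(-3,1 \right)},-4 \right)} + H\right) = 13 \left(\left(49 - -4\right) + \frac{1}{19}\right) = 13 \left(\left(49 + 4\right) + \frac{1}{19}\right) = 13 \left(53 + \frac{1}{19}\right) = 13 \cdot \frac{1008}{19} = \frac{13104}{19}$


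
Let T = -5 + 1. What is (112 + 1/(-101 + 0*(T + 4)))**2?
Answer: 127938721/10201 ≈ 12542.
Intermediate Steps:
T = -4
(112 + 1/(-101 + 0*(T + 4)))**2 = (112 + 1/(-101 + 0*(-4 + 4)))**2 = (112 + 1/(-101 + 0*0))**2 = (112 + 1/(-101 + 0))**2 = (112 + 1/(-101))**2 = (112 - 1/101)**2 = (11311/101)**2 = 127938721/10201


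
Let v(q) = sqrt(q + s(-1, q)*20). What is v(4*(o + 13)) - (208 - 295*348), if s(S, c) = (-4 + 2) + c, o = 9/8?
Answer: 102452 + sqrt(4586)/2 ≈ 1.0249e+5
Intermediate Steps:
o = 9/8 (o = 9*(1/8) = 9/8 ≈ 1.1250)
s(S, c) = -2 + c
v(q) = sqrt(-40 + 21*q) (v(q) = sqrt(q + (-2 + q)*20) = sqrt(q + (-40 + 20*q)) = sqrt(-40 + 21*q))
v(4*(o + 13)) - (208 - 295*348) = sqrt(-40 + 21*(4*(9/8 + 13))) - (208 - 295*348) = sqrt(-40 + 21*(4*(113/8))) - (208 - 102660) = sqrt(-40 + 21*(113/2)) - 1*(-102452) = sqrt(-40 + 2373/2) + 102452 = sqrt(2293/2) + 102452 = sqrt(4586)/2 + 102452 = 102452 + sqrt(4586)/2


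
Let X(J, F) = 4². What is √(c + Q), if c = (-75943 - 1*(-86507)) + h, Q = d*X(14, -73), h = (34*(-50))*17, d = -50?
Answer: 8*I*√299 ≈ 138.33*I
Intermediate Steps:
X(J, F) = 16
h = -28900 (h = -1700*17 = -28900)
Q = -800 (Q = -50*16 = -800)
c = -18336 (c = (-75943 - 1*(-86507)) - 28900 = (-75943 + 86507) - 28900 = 10564 - 28900 = -18336)
√(c + Q) = √(-18336 - 800) = √(-19136) = 8*I*√299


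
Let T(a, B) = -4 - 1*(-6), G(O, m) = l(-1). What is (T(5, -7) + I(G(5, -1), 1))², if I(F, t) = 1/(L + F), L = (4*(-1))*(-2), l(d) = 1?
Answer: 361/81 ≈ 4.4568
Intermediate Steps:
L = 8 (L = -4*(-2) = 8)
G(O, m) = 1
T(a, B) = 2 (T(a, B) = -4 + 6 = 2)
I(F, t) = 1/(8 + F)
(T(5, -7) + I(G(5, -1), 1))² = (2 + 1/(8 + 1))² = (2 + 1/9)² = (2 + ⅑)² = (19/9)² = 361/81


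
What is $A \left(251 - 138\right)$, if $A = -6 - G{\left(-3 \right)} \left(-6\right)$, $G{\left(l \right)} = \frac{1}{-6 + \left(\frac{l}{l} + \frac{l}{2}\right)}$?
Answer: $- \frac{10170}{13} \approx -782.31$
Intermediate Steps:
$G{\left(l \right)} = \frac{1}{-5 + \frac{l}{2}}$ ($G{\left(l \right)} = \frac{1}{-6 + \left(1 + l \frac{1}{2}\right)} = \frac{1}{-6 + \left(1 + \frac{l}{2}\right)} = \frac{1}{-5 + \frac{l}{2}}$)
$A = - \frac{90}{13}$ ($A = -6 - \frac{2}{-10 - 3} \left(-6\right) = -6 - \frac{2}{-13} \left(-6\right) = -6 - 2 \left(- \frac{1}{13}\right) \left(-6\right) = -6 - \left(- \frac{2}{13}\right) \left(-6\right) = -6 - \frac{12}{13} = - \frac{90}{13} \approx -6.9231$)
$A \left(251 - 138\right) = - \frac{90 \left(251 - 138\right)}{13} = \left(- \frac{90}{13}\right) 113 = - \frac{10170}{13}$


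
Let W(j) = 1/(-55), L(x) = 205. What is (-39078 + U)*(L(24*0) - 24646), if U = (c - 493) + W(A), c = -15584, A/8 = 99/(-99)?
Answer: 74142408966/55 ≈ 1.3480e+9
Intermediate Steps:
A = -8 (A = 8*(99/(-99)) = 8*(99*(-1/99)) = 8*(-1) = -8)
W(j) = -1/55
U = -884236/55 (U = (-15584 - 493) - 1/55 = -16077 - 1/55 = -884236/55 ≈ -16077.)
(-39078 + U)*(L(24*0) - 24646) = (-39078 - 884236/55)*(205 - 24646) = -3033526/55*(-24441) = 74142408966/55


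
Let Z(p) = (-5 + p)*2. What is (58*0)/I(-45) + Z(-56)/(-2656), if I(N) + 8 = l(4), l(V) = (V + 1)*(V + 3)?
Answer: 61/1328 ≈ 0.045934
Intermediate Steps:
l(V) = (1 + V)*(3 + V)
I(N) = 27 (I(N) = -8 + (3 + 4² + 4*4) = -8 + (3 + 16 + 16) = -8 + 35 = 27)
Z(p) = -10 + 2*p
(58*0)/I(-45) + Z(-56)/(-2656) = (58*0)/27 + (-10 + 2*(-56))/(-2656) = 0*(1/27) + (-10 - 112)*(-1/2656) = 0 - 122*(-1/2656) = 0 + 61/1328 = 61/1328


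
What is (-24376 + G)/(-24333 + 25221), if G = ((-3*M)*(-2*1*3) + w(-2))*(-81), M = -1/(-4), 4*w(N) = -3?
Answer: -98719/3552 ≈ -27.793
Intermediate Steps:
w(N) = -¾ (w(N) = (¼)*(-3) = -¾)
M = ¼ (M = -1*(-¼) = ¼ ≈ 0.25000)
G = -1215/4 (G = ((-3*¼)*(-2*1*3) - ¾)*(-81) = (-(-3)*3/2 - ¾)*(-81) = (-¾*(-6) - ¾)*(-81) = (9/2 - ¾)*(-81) = (15/4)*(-81) = -1215/4 ≈ -303.75)
(-24376 + G)/(-24333 + 25221) = (-24376 - 1215/4)/(-24333 + 25221) = -98719/4/888 = -98719/4*1/888 = -98719/3552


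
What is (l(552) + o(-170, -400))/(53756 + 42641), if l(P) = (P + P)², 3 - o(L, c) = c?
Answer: 1219219/96397 ≈ 12.648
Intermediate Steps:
o(L, c) = 3 - c
l(P) = 4*P² (l(P) = (2*P)² = 4*P²)
(l(552) + o(-170, -400))/(53756 + 42641) = (4*552² + (3 - 1*(-400)))/(53756 + 42641) = (4*304704 + (3 + 400))/96397 = (1218816 + 403)*(1/96397) = 1219219*(1/96397) = 1219219/96397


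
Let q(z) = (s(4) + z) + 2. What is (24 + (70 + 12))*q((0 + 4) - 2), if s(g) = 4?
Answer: 848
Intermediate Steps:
q(z) = 6 + z (q(z) = (4 + z) + 2 = 6 + z)
(24 + (70 + 12))*q((0 + 4) - 2) = (24 + (70 + 12))*(6 + ((0 + 4) - 2)) = (24 + 82)*(6 + (4 - 2)) = 106*(6 + 2) = 106*8 = 848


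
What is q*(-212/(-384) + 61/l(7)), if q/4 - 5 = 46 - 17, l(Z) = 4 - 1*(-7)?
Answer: 109463/132 ≈ 829.27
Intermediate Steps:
l(Z) = 11 (l(Z) = 4 + 7 = 11)
q = 136 (q = 20 + 4*(46 - 17) = 20 + 4*29 = 20 + 116 = 136)
q*(-212/(-384) + 61/l(7)) = 136*(-212/(-384) + 61/11) = 136*(-212*(-1/384) + 61*(1/11)) = 136*(53/96 + 61/11) = 136*(6439/1056) = 109463/132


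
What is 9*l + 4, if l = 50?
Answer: 454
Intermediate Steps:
9*l + 4 = 9*50 + 4 = 450 + 4 = 454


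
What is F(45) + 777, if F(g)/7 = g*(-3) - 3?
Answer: -189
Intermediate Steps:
F(g) = -21 - 21*g (F(g) = 7*(g*(-3) - 3) = 7*(-3*g - 3) = 7*(-3 - 3*g) = -21 - 21*g)
F(45) + 777 = (-21 - 21*45) + 777 = (-21 - 945) + 777 = -966 + 777 = -189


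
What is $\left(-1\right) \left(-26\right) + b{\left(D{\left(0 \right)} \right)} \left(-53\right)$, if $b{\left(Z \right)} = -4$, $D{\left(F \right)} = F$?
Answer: $238$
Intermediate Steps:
$\left(-1\right) \left(-26\right) + b{\left(D{\left(0 \right)} \right)} \left(-53\right) = \left(-1\right) \left(-26\right) - -212 = 26 + 212 = 238$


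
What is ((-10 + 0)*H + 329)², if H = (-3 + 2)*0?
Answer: 108241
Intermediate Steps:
H = 0 (H = -1*0 = 0)
((-10 + 0)*H + 329)² = ((-10 + 0)*0 + 329)² = (-10*0 + 329)² = (0 + 329)² = 329² = 108241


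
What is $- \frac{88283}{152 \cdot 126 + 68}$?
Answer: $- \frac{88283}{19220} \approx -4.5933$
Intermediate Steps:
$- \frac{88283}{152 \cdot 126 + 68} = - \frac{88283}{19152 + 68} = - \frac{88283}{19220}$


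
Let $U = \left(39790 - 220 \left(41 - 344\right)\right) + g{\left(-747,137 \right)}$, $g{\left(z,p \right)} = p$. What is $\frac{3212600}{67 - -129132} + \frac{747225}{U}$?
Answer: $\frac{48773568775}{1530103757} \approx 31.876$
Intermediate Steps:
$U = 106587$ ($U = \left(39790 - 220 \left(41 - 344\right)\right) + 137 = \left(39790 - -66660\right) + 137 = \left(39790 + 66660\right) + 137 = 106450 + 137 = 106587$)
$\frac{3212600}{67 - -129132} + \frac{747225}{U} = \frac{3212600}{67 - -129132} + \frac{747225}{106587} = \frac{3212600}{67 + 129132} + 747225 \cdot \frac{1}{106587} = \frac{3212600}{129199} + \frac{83025}{11843} = \frac{48773568775}{1530103757}$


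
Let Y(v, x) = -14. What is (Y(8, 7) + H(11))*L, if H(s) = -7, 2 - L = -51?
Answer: -1113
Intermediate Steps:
L = 53 (L = 2 - 1*(-51) = 2 + 51 = 53)
(Y(8, 7) + H(11))*L = (-14 - 7)*53 = -21*53 = -1113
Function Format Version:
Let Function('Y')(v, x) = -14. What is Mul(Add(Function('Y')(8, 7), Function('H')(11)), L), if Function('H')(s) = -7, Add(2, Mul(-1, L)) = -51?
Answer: -1113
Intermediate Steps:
L = 53 (L = Add(2, Mul(-1, -51)) = Add(2, 51) = 53)
Mul(Add(Function('Y')(8, 7), Function('H')(11)), L) = Mul(Add(-14, -7), 53) = Mul(-21, 53) = -1113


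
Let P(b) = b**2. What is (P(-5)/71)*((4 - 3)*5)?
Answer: 125/71 ≈ 1.7606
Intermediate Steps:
(P(-5)/71)*((4 - 3)*5) = ((-5)**2/71)*((4 - 3)*5) = (25*(1/71))*(1*5) = (25/71)*5 = 125/71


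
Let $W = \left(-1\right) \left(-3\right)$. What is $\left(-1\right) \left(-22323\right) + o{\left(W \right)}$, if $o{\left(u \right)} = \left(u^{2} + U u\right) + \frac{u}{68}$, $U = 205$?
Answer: $\frac{1560399}{68} \approx 22947.0$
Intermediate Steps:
$W = 3$
$o{\left(u \right)} = u^{2} + \frac{13941 u}{68}$ ($o{\left(u \right)} = \left(u^{2} + 205 u\right) + \frac{u}{68} = u^{2} + \frac{13941 u}{68}$)
$\left(-1\right) \left(-22323\right) + o{\left(W \right)} = \left(-1\right) \left(-22323\right) + \frac{1}{68} \cdot 3 \left(13941 + 68 \cdot 3\right) = 22323 + \frac{1}{68} \cdot 3 \left(13941 + 204\right) = 22323 + \frac{1}{68} \cdot 3 \cdot 14145 = 22323 + \frac{42435}{68} = \frac{1560399}{68}$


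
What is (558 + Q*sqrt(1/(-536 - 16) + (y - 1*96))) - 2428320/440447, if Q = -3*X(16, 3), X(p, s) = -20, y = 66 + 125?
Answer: 243341106/440447 + 5*sqrt(7236582)/23 ≈ 1137.3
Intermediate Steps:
y = 191
Q = 60 (Q = -3*(-20) = 60)
(558 + Q*sqrt(1/(-536 - 16) + (y - 1*96))) - 2428320/440447 = (558 + 60*sqrt(1/(-536 - 16) + (191 - 1*96))) - 2428320/440447 = (558 + 60*sqrt(1/(-552) + (191 - 96))) - 2428320/440447 = (558 + 60*sqrt(-1/552 + 95)) - 1*2428320/440447 = (558 + 60*sqrt(52439/552)) - 2428320/440447 = (558 + 60*(sqrt(7236582)/276)) - 2428320/440447 = (558 + 5*sqrt(7236582)/23) - 2428320/440447 = 243341106/440447 + 5*sqrt(7236582)/23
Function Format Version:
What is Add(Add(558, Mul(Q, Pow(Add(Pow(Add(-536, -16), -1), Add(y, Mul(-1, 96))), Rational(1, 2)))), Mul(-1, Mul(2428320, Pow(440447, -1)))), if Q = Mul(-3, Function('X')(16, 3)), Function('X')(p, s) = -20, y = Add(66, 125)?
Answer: Add(Rational(243341106, 440447), Mul(Rational(5, 23), Pow(7236582, Rational(1, 2)))) ≈ 1137.3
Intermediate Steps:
y = 191
Q = 60 (Q = Mul(-3, -20) = 60)
Add(Add(558, Mul(Q, Pow(Add(Pow(Add(-536, -16), -1), Add(y, Mul(-1, 96))), Rational(1, 2)))), Mul(-1, Mul(2428320, Pow(440447, -1)))) = Add(Add(558, Mul(60, Pow(Add(Pow(Add(-536, -16), -1), Add(191, Mul(-1, 96))), Rational(1, 2)))), Mul(-1, Mul(2428320, Pow(440447, -1)))) = Add(Add(558, Mul(60, Pow(Add(Pow(-552, -1), Add(191, -96)), Rational(1, 2)))), Mul(-1, Mul(2428320, Rational(1, 440447)))) = Add(Add(558, Mul(60, Pow(Add(Rational(-1, 552), 95), Rational(1, 2)))), Mul(-1, Rational(2428320, 440447))) = Add(Add(558, Mul(60, Pow(Rational(52439, 552), Rational(1, 2)))), Rational(-2428320, 440447)) = Add(Add(558, Mul(60, Mul(Rational(1, 276), Pow(7236582, Rational(1, 2))))), Rational(-2428320, 440447)) = Add(Add(558, Mul(Rational(5, 23), Pow(7236582, Rational(1, 2)))), Rational(-2428320, 440447)) = Add(Rational(243341106, 440447), Mul(Rational(5, 23), Pow(7236582, Rational(1, 2))))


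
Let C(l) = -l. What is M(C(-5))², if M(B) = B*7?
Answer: 1225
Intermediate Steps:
M(B) = 7*B
M(C(-5))² = (7*(-1*(-5)))² = (7*5)² = 35² = 1225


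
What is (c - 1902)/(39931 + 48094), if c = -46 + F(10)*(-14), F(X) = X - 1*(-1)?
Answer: -2102/88025 ≈ -0.023880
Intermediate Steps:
F(X) = 1 + X (F(X) = X + 1 = 1 + X)
c = -200 (c = -46 + (1 + 10)*(-14) = -46 + 11*(-14) = -46 - 154 = -200)
(c - 1902)/(39931 + 48094) = (-200 - 1902)/(39931 + 48094) = -2102/88025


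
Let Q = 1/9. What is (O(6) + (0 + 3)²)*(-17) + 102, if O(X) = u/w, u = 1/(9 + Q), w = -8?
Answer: -33303/656 ≈ -50.767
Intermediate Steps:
Q = ⅑ ≈ 0.11111
u = 9/82 (u = 1/(9 + ⅑) = 1/(82/9) = 9/82 ≈ 0.10976)
O(X) = -9/656 (O(X) = (9/82)/(-8) = (9/82)*(-⅛) = -9/656)
(O(6) + (0 + 3)²)*(-17) + 102 = (-9/656 + (0 + 3)²)*(-17) + 102 = (-9/656 + 3²)*(-17) + 102 = (-9/656 + 9)*(-17) + 102 = (5895/656)*(-17) + 102 = -100215/656 + 102 = -33303/656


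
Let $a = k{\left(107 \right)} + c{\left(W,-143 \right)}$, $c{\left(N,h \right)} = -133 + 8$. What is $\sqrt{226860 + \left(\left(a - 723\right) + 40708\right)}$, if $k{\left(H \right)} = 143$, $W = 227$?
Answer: $\sqrt{266863} \approx 516.59$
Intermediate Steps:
$c{\left(N,h \right)} = -125$
$a = 18$ ($a = 143 - 125 = 18$)
$\sqrt{226860 + \left(\left(a - 723\right) + 40708\right)} = \sqrt{226860 + \left(\left(18 - 723\right) + 40708\right)} = \sqrt{226860 + \left(-705 + 40708\right)} = \sqrt{226860 + 40003} = \sqrt{266863}$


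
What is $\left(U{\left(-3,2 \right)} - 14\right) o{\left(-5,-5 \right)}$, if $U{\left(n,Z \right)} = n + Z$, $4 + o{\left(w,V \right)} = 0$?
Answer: $60$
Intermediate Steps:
$o{\left(w,V \right)} = -4$ ($o{\left(w,V \right)} = -4 + 0 = -4$)
$U{\left(n,Z \right)} = Z + n$
$\left(U{\left(-3,2 \right)} - 14\right) o{\left(-5,-5 \right)} = \left(\left(2 - 3\right) - 14\right) \left(-4\right) = \left(-1 - 14\right) \left(-4\right) = \left(-15\right) \left(-4\right) = 60$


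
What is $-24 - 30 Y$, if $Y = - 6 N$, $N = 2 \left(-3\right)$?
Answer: $-1104$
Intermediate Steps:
$N = -6$
$Y = 36$ ($Y = \left(-6\right) \left(-6\right) = 36$)
$-24 - 30 Y = -24 - 1080 = -1104$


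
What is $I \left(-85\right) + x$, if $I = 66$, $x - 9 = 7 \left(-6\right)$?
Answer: $-5643$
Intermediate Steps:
$x = -33$ ($x = 9 + 7 \left(-6\right) = 9 - 42 = -33$)
$I \left(-85\right) + x = 66 \left(-85\right) - 33 = -5610 - 33 = -5643$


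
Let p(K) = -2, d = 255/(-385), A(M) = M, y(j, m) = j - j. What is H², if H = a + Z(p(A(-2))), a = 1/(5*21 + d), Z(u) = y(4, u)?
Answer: 5929/64545156 ≈ 9.1858e-5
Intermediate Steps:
y(j, m) = 0
d = -51/77 (d = 255*(-1/385) = -51/77 ≈ -0.66234)
Z(u) = 0
a = 77/8034 (a = 1/(5*21 - 51/77) = 1/(105 - 51/77) = 1/(8034/77) = 77/8034 ≈ 0.0095843)
H = 77/8034 (H = 77/8034 + 0 = 77/8034 ≈ 0.0095843)
H² = (77/8034)² = 5929/64545156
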